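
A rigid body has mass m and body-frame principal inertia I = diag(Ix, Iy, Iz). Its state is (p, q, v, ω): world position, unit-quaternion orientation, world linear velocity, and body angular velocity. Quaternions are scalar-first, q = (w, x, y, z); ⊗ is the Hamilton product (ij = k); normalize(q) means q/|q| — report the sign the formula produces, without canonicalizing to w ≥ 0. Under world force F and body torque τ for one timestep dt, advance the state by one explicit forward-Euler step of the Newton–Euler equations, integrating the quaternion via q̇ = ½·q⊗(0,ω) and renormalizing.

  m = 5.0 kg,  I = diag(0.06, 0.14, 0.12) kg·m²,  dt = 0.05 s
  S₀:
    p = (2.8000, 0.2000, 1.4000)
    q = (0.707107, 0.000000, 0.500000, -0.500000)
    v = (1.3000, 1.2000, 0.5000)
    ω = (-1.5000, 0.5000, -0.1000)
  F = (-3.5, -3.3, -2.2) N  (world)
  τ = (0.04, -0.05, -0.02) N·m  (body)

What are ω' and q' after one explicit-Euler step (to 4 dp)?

ω' = (-1.4675, 0.4854, -0.0833)
q' = (0.6991, -0.0215, 0.5272, -0.4826)

gyro term ω×Iω = (0.0010, -0.0090, -0.0600)
(τ − ω×Iω)/I = (0.6500, -0.2929, 0.3333)
new body rate ω' = (-1.4675, 0.4854, -0.0833)
q⊗(0,ω) = (-0.3000000, -0.8606605, 1.1035535, 0.6792893)
q + ½dt·q⊗(0,ω), renormalized = (0.6991, -0.0215, 0.5272, -0.4826)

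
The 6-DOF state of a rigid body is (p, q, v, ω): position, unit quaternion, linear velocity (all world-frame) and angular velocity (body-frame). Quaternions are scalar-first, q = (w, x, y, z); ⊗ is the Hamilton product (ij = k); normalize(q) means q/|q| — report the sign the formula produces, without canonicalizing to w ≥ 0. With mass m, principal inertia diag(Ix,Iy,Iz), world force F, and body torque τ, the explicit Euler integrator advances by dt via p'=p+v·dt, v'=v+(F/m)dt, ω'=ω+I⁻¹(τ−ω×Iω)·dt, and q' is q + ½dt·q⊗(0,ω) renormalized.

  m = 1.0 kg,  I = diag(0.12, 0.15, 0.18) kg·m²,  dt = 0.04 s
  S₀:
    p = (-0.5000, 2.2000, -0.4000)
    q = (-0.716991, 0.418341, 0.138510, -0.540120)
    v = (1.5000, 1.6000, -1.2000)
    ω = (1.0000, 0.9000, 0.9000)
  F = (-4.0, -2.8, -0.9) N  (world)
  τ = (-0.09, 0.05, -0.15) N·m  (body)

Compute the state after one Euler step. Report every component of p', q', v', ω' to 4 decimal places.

p' = (-0.4400, 2.2640, -0.4480)
q' = (-0.7178, 0.4160, 0.1072, -0.5480)
v' = (1.3400, 1.4880, -1.2360)
ω' = (0.9619, 0.9277, 0.8607)

angular accel α = (-0.9525, 0.6933, -0.9833)
ω + α·dt = (0.9619, 0.9277, 0.8607)
2q̇ = q⊗(0,ω) = (-0.0568920, -0.1062240, -1.5619188, -0.4072950)
updated quaternion q' = (-0.7178, 0.4160, 0.1072, -0.5480)
new position p' = (-0.4400, 2.2640, -0.4480)
new velocity v' = (1.3400, 1.4880, -1.2360)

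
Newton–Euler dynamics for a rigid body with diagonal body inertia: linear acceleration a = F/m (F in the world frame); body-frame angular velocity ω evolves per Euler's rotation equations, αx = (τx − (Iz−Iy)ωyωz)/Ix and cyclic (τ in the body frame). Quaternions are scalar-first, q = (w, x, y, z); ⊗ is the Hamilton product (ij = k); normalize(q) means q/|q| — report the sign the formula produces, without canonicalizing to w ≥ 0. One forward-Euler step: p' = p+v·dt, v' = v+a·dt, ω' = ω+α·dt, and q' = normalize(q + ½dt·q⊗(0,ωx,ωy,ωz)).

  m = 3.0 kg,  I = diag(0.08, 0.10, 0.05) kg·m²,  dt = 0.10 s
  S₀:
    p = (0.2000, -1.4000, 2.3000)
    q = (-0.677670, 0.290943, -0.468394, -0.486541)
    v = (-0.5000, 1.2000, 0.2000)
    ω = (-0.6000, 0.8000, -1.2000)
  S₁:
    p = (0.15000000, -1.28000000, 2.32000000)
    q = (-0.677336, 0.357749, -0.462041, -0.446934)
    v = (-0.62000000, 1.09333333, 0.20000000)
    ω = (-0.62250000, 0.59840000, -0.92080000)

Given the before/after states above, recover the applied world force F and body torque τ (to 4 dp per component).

F = (-3.6000, -3.2000, 0.0000)
τ = (0.0300, -0.1800, 0.1300)

Δω = ω₁−ω₀ = (-0.02250000, -0.20160000, 0.27920000)
τ = I·(Δω/dt) + ω₀×(Iω₀) = (0.0300, -0.1800, 0.1300)
v₁ − v₀ = (-0.12000000, -0.10666667, 0.00000000)
applied force F = (-3.6000, -3.2000, 0.0000)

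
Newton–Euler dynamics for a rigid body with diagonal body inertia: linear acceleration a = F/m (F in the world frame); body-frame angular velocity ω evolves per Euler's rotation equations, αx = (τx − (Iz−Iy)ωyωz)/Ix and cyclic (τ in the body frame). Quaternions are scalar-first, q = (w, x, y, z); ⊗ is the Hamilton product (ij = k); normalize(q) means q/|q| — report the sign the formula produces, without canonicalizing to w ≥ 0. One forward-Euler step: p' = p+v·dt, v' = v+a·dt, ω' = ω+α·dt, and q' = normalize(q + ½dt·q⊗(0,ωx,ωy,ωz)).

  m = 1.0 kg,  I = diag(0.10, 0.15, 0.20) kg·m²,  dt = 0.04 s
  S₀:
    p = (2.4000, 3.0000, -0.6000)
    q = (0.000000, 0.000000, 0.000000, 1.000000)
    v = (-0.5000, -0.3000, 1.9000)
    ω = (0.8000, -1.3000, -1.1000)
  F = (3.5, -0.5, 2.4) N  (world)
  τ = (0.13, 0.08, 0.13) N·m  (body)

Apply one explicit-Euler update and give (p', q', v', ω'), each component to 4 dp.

p' = (2.3800, 2.9880, -0.5240)
q' = (0.0220, 0.0260, 0.0160, 0.9993)
v' = (-0.3600, -0.3200, 1.9960)
ω' = (0.8234, -1.3021, -1.0636)

a = F/m = (3.5000, -0.5000, 2.4000)
p' = p + v·dt = (2.3800, 2.9880, -0.5240)
v' = v + a·dt = (-0.3600, -0.3200, 1.9960)
precession coupling ω×(Iω) = (0.0715, 0.0880, -0.0520)
α = I⁻¹(τ − ω×Iω) = (0.5850, -0.0533, 0.9100)
new body rate ω' = (0.8234, -1.3021, -1.0636)
2q̇ = q⊗(0,ω) = (1.1000000, 1.3000000, 0.8000000, 0.0000000)
updated quaternion q' = (0.0220, 0.0260, 0.0160, 0.9993)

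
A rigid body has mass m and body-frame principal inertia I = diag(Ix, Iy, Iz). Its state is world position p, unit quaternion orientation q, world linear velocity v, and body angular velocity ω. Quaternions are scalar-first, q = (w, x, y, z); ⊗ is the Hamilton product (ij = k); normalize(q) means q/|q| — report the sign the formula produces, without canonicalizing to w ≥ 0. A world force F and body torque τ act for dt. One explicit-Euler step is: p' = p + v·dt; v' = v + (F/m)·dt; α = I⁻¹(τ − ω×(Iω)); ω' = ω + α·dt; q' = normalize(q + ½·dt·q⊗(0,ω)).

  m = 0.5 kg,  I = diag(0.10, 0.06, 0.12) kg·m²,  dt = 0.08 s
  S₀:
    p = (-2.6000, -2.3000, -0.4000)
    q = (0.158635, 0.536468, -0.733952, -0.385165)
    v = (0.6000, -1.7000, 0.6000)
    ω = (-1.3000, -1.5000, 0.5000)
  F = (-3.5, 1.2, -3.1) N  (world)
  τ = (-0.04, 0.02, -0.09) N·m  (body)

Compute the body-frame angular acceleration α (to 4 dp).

precession coupling ω×(Iω) = (-0.0450, 0.0130, -0.0780)
angular accel α = (0.0500, 0.1167, -0.1000)

α = (0.0500, 0.1167, -0.1000)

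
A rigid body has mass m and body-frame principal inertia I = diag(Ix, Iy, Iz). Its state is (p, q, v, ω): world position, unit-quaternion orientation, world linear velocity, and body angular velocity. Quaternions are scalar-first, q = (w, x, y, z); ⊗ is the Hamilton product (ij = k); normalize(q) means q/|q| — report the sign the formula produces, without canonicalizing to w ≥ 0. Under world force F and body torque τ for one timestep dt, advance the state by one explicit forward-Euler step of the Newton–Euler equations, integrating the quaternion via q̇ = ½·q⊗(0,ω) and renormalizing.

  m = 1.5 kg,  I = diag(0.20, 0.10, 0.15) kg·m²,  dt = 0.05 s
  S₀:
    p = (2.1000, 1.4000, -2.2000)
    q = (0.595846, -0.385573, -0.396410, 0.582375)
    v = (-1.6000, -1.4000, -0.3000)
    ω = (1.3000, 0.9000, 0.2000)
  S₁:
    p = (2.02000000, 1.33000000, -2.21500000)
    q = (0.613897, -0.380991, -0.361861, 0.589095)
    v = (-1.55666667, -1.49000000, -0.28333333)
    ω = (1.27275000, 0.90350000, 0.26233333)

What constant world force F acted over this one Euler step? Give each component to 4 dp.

F = (1.3000, -2.7000, 0.5000)

velocity change Δv = (0.04333333, -0.09000000, 0.01666667)
F = m·Δv/dt = (1.3000, -2.7000, 0.5000)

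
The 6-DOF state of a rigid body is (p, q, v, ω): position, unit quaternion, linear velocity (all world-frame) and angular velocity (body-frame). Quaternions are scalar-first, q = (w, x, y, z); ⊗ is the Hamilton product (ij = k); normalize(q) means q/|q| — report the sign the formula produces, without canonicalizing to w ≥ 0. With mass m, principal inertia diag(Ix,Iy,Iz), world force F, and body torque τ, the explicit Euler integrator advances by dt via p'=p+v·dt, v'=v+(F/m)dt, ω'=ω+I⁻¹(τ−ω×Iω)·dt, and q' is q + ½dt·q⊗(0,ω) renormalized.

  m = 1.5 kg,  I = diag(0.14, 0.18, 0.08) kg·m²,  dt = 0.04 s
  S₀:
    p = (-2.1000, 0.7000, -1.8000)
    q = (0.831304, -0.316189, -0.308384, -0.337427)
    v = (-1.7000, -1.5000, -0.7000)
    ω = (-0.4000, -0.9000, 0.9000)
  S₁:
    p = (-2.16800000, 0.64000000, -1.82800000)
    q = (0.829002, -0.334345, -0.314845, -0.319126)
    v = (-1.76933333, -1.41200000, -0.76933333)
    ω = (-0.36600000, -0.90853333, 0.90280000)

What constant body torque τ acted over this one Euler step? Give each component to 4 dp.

ω₁ − ω₀ = (0.03400000, -0.00853333, 0.00280000)
gyro term ω₀×Iω₀ = (0.0810, -0.0216, 0.0144)
τ = I·(Δω/dt) + ω₀×(Iω₀) = (0.2000, -0.0600, 0.0200)

τ = (0.2000, -0.0600, 0.0200)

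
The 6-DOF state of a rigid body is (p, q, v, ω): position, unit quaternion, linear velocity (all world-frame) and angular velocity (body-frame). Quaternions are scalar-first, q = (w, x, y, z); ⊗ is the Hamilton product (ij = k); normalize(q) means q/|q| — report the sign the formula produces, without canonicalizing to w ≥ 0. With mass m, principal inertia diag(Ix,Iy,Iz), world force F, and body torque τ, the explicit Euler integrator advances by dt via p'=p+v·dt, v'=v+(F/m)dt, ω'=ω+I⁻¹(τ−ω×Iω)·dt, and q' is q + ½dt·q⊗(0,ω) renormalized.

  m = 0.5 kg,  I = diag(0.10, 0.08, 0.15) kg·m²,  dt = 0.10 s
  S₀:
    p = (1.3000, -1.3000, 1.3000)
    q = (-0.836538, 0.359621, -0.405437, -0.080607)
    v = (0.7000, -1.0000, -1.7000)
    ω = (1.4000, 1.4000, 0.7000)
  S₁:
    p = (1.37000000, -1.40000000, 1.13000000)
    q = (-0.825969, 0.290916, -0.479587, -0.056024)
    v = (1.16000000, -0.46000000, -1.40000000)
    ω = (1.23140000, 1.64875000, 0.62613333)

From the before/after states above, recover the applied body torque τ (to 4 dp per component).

τ = (-0.1000, 0.1500, -0.1500)

rate change Δω = (-0.16860000, 0.24875000, -0.07386667)
I·α + gyro = (-0.1000, 0.1500, -0.1500)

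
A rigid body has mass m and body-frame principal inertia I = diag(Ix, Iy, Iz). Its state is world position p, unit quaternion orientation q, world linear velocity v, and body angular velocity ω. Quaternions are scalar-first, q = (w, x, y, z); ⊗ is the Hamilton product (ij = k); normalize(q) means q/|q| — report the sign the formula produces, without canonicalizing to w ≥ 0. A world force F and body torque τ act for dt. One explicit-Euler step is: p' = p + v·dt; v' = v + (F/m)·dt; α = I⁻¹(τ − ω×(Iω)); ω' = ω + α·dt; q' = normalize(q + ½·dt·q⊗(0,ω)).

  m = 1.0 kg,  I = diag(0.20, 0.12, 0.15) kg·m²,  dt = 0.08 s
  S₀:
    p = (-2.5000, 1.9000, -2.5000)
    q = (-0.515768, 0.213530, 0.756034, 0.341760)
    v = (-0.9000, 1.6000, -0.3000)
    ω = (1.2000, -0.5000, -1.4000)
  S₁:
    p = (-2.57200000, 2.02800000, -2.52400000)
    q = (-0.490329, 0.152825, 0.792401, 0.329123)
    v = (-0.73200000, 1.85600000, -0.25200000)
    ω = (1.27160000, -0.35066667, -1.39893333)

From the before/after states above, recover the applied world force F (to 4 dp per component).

velocity change Δv = (0.16800000, 0.25600000, 0.04800000)
applied force F = (2.1000, 3.2000, 0.6000)

F = (2.1000, 3.2000, 0.6000)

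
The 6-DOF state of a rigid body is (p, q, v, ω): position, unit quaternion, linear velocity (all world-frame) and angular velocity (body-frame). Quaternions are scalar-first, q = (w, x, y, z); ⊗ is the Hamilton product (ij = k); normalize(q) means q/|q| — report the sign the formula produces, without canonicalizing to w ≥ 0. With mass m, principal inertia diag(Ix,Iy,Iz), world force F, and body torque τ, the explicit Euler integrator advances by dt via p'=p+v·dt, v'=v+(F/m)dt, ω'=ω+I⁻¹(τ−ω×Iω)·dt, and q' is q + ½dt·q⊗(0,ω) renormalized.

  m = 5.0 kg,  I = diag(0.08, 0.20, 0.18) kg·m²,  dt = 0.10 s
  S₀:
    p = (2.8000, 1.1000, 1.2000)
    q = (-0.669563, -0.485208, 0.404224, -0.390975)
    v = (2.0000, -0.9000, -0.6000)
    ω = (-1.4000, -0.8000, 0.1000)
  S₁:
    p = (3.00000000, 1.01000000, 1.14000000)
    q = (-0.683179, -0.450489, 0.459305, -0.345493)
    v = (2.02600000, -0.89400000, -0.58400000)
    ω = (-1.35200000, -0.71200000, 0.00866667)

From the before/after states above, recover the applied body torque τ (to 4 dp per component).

τ = (0.0400, 0.1900, -0.0300)

ω₁ − ω₀ = (0.04800000, 0.08800000, -0.09133333)
applied torque τ = (0.0400, 0.1900, -0.0300)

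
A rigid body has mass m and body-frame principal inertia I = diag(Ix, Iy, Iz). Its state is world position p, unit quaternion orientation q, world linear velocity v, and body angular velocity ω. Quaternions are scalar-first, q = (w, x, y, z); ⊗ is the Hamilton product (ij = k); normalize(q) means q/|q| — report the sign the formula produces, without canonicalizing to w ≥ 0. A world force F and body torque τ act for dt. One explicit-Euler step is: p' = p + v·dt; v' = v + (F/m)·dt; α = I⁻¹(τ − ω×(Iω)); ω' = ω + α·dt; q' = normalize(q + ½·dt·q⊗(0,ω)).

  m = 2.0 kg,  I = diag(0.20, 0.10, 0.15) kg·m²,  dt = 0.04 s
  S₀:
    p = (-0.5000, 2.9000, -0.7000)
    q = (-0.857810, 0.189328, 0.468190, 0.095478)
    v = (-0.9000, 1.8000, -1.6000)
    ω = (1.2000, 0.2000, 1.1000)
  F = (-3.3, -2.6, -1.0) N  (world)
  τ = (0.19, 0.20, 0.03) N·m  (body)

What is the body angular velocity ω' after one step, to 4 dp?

angular accel α = (0.8950, 1.3400, 0.3600)
new body rate ω' = (1.2358, 0.2536, 1.1144)

ω' = (1.2358, 0.2536, 1.1144)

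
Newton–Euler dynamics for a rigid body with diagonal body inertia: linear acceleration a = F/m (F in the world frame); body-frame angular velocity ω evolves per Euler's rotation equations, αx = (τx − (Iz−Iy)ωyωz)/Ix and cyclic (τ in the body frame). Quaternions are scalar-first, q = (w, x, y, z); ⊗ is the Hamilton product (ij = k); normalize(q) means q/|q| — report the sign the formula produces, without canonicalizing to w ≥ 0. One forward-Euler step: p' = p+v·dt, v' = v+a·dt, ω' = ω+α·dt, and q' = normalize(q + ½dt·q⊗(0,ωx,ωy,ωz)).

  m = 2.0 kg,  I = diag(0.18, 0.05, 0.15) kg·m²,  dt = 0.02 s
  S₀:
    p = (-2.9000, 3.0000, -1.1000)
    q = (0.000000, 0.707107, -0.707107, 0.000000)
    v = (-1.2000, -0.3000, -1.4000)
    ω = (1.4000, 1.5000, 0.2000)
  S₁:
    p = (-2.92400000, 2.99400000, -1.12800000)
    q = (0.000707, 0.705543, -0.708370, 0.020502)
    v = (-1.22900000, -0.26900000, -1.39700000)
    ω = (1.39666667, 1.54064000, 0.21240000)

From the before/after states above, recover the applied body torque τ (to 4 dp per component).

Δω = ω₁−ω₀ = (-0.00333333, 0.04064000, 0.01240000)
ω₀×(Iω₀) = (0.0300, 0.0084, -0.2730)
applied torque τ = (0.0000, 0.1100, -0.1800)

τ = (0.0000, 0.1100, -0.1800)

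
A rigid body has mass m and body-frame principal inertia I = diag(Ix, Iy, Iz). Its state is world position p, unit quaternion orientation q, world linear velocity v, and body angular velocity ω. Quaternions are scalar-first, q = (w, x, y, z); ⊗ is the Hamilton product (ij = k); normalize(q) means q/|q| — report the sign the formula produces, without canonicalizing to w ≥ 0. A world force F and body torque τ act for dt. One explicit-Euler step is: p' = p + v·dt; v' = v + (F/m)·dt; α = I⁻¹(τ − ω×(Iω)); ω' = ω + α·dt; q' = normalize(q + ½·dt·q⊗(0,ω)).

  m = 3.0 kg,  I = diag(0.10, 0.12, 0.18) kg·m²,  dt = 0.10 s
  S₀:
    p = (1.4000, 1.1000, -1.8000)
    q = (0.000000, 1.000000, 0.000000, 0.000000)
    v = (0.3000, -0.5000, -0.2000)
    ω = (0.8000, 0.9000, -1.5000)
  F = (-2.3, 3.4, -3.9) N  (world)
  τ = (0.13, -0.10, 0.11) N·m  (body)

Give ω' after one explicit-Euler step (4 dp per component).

ω' = (1.0110, 0.7367, -1.4469)

precession coupling ω×(Iω) = (-0.0810, 0.0960, 0.0144)
(τ − ω×Iω)/I = (2.1100, -1.6333, 0.5311)
ω' = ω + α·dt = (1.0110, 0.7367, -1.4469)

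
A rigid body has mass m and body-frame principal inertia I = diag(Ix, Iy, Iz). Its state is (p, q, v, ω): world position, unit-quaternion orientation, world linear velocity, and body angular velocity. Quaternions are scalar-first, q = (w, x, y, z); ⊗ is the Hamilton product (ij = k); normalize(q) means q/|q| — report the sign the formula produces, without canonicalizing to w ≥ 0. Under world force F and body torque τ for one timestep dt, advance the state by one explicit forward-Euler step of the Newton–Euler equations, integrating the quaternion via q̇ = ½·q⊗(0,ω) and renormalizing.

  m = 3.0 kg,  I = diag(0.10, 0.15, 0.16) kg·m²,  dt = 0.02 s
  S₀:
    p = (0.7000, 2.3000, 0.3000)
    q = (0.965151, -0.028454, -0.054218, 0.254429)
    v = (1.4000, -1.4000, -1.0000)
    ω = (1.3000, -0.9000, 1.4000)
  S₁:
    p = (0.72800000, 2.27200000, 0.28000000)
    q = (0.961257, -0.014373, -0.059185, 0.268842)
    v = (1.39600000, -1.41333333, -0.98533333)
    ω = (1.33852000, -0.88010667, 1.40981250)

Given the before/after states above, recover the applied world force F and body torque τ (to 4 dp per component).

v₁ − v₀ = (-0.00400000, -0.01333333, 0.01466667)
m·(v₁−v₀)/dt = (-0.6000, -2.0000, 2.2000)
ω₁ − ω₀ = (0.03852000, 0.01989333, 0.00981250)
gyro term ω₀×Iω₀ = (-0.0126, -0.1092, -0.0585)
applied torque τ = (0.1800, 0.0400, 0.0200)

F = (-0.6000, -2.0000, 2.2000)
τ = (0.1800, 0.0400, 0.0200)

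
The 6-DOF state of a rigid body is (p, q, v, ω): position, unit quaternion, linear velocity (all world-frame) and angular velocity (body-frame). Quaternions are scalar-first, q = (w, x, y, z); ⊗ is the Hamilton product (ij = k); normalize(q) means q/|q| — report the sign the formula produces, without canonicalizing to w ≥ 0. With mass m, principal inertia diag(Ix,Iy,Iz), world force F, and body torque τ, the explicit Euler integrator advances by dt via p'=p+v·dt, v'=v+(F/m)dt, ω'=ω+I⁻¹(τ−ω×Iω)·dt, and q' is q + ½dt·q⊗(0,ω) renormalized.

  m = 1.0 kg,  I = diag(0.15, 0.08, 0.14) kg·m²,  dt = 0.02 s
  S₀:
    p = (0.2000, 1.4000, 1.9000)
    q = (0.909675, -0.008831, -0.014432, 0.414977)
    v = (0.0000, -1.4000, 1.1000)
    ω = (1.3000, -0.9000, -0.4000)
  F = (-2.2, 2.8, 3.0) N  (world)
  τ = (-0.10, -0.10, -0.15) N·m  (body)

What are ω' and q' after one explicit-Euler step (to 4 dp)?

α = I⁻¹(τ − ω×Iω) = (-0.8107, -1.1850, -1.6564)
ω' = ω + α·dt = (1.2838, -0.9237, -0.4331)
Hamilton product q⊗(0,ω) = (0.1644823, 1.5618296, -0.2827698, -0.3371605)
q + ½dt·q⊗(0,ω), renormalized = (0.9112, 0.0068, -0.0173, 0.4116)

ω' = (1.2838, -0.9237, -0.4331)
q' = (0.9112, 0.0068, -0.0173, 0.4116)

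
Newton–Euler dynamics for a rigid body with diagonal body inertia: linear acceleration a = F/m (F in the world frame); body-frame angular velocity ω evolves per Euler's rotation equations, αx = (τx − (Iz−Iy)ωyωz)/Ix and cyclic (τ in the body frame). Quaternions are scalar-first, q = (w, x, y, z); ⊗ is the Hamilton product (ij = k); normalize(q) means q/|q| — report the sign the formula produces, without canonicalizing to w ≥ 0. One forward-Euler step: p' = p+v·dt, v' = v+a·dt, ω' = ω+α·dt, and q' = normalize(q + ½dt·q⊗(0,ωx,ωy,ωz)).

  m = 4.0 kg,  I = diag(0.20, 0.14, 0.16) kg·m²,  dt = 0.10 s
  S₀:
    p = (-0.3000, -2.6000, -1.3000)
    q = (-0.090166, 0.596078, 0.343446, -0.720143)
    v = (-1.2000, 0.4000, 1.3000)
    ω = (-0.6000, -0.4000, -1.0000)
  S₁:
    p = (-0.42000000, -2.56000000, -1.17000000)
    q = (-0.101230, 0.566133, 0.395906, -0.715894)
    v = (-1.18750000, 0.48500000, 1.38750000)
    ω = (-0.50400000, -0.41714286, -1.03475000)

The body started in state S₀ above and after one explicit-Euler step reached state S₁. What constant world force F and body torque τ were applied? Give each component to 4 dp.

F = (0.5000, 3.4000, 3.5000)
τ = (0.2000, 0.0000, -0.0700)

Δv = v₁−v₀ = (0.01250000, 0.08500000, 0.08750000)
m·(v₁−v₀)/dt = (0.5000, 3.4000, 3.5000)
Δω = ω₁−ω₀ = (0.09600000, -0.01714286, -0.03475000)
gyro term ω₀×Iω₀ = (0.0080, 0.0240, -0.0144)
τ = I·(Δω/dt) + ω₀×(Iω₀) = (0.2000, 0.0000, -0.0700)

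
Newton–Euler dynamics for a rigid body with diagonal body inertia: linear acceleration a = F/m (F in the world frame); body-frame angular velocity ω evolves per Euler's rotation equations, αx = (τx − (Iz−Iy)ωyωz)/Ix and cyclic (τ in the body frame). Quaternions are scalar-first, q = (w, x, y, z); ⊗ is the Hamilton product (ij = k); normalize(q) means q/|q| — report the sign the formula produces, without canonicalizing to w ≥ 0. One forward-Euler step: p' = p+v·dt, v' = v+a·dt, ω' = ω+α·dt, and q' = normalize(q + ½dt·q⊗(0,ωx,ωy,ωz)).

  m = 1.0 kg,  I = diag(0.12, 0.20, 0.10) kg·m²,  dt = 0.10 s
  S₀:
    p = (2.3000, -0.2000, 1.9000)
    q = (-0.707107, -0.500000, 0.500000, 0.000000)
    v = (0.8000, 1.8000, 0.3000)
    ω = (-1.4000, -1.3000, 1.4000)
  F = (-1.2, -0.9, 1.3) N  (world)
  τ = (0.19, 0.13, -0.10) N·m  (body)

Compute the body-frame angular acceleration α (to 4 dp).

ω×(Iω) gyroscopic = (0.1820, -0.0392, 0.1456)
α = I⁻¹(τ − ω×Iω) = (0.0667, 0.8460, -2.4560)

α = (0.0667, 0.8460, -2.4560)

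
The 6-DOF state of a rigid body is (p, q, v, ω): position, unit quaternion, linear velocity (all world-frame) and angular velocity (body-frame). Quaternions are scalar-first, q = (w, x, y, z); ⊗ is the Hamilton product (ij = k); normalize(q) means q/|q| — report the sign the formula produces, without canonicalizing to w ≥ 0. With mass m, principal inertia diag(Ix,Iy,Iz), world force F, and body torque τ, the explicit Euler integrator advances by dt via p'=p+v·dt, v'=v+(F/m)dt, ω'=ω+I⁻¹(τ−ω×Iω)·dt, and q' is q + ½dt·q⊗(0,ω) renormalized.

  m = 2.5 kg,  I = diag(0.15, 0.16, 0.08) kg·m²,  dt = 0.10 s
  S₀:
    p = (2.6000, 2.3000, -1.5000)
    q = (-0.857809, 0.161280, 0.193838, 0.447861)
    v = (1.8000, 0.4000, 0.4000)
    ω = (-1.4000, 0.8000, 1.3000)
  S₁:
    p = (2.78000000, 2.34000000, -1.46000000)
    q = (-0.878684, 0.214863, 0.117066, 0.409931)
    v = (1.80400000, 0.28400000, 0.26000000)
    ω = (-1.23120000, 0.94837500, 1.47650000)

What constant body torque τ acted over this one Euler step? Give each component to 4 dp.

ω₁ − ω₀ = (0.16880000, 0.14837500, 0.17650000)
precession coupling = (-0.0832, -0.1274, -0.0112)
τ = I·(Δω/dt) + ω₀×(Iω₀) = (0.1700, 0.1100, 0.1300)

τ = (0.1700, 0.1100, 0.1300)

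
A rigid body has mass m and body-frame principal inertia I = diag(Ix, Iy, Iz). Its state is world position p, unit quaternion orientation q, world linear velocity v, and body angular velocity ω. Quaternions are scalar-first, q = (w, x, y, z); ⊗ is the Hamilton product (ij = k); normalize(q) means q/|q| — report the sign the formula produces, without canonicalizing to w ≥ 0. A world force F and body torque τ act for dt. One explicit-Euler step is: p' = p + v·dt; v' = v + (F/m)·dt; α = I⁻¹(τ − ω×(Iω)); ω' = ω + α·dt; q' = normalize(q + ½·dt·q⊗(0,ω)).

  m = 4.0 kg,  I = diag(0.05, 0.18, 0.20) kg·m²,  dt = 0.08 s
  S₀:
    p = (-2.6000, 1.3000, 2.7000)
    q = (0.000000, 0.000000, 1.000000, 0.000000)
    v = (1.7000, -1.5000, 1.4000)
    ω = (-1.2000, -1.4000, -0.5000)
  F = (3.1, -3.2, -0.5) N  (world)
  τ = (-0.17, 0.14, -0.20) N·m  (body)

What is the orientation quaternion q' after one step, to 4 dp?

q' = (0.0558, -0.0199, 0.9971, 0.0479)

2q̇ = q⊗(0,ω) = (1.4000000, -0.5000000, 0.0000000, 1.2000000)
updated quaternion q' = (0.0558, -0.0199, 0.9971, 0.0479)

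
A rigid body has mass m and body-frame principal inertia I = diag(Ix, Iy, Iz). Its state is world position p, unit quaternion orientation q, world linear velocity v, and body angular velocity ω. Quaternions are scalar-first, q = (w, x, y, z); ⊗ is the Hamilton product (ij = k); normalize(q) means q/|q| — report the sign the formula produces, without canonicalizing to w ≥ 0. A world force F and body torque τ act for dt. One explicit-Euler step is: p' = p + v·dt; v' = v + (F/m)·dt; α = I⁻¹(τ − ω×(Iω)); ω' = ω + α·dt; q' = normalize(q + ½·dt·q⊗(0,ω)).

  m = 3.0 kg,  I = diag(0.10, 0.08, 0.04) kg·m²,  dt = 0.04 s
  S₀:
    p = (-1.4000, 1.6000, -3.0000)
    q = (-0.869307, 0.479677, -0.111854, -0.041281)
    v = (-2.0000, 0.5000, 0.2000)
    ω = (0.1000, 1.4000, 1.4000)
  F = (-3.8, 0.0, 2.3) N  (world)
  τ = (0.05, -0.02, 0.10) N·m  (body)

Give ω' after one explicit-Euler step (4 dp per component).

ω' = (0.1514, 1.3858, 1.5028)

ω×(Iω) gyroscopic = (-0.0784, 0.0084, -0.0028)
(τ − ω×Iω)/I = (1.2840, -0.3550, 2.5700)
new body rate ω' = (0.1514, 1.3858, 1.5028)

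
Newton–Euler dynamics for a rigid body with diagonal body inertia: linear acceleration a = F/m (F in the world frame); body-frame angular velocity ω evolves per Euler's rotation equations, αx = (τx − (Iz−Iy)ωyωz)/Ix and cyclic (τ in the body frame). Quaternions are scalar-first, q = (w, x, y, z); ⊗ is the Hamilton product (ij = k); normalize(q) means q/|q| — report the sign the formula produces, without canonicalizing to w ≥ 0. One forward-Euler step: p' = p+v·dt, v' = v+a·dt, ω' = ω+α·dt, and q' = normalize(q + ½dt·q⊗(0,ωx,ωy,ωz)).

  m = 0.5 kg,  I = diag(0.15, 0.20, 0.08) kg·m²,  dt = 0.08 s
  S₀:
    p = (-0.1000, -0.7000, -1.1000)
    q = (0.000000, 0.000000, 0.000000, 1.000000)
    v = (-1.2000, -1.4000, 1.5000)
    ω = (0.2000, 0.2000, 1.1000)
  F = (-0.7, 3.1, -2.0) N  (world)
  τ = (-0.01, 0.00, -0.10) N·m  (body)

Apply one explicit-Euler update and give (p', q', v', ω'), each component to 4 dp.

p' = (-0.1960, -0.8120, -0.9800)
q' = (-0.0440, -0.0080, 0.0080, 0.9990)
v' = (-1.3120, -0.9040, 1.1800)
ω' = (0.2087, 0.1938, 0.9980)

p + v·dt = (-0.1960, -0.8120, -0.9800)
v + (F/m)dt = (-1.3120, -0.9040, 1.1800)
ω×(Iω) gyroscopic = (-0.0264, 0.0154, 0.0020)
α = I⁻¹(τ − ω×Iω) = (0.1093, -0.0770, -1.2750)
ω' = ω + α·dt = (0.2087, 0.1938, 0.9980)
q⊗(0,ω) = (-1.1000000, -0.2000000, 0.2000000, 0.0000000)
q + ½dt·q⊗(0,ω), renormalized = (-0.0440, -0.0080, 0.0080, 0.9990)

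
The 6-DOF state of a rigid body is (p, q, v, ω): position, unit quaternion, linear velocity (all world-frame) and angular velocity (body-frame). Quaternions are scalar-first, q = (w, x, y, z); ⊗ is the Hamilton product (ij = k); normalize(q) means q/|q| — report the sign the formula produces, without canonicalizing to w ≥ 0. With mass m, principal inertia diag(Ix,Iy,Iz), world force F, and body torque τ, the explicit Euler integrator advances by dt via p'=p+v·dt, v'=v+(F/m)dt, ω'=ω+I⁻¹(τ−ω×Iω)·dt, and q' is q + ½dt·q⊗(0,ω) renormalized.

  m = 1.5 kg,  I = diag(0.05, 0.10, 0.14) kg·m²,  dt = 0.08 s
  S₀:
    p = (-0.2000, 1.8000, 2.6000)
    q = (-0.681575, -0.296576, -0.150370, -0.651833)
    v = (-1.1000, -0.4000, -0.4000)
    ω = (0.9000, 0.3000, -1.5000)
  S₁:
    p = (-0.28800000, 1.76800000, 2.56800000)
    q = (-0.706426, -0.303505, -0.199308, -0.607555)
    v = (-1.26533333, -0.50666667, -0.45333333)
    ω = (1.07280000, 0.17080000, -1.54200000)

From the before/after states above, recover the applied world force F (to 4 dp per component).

v₁ − v₀ = (-0.16533333, -0.10666667, -0.05333333)
m·(v₁−v₀)/dt = (-3.1000, -2.0000, -1.0000)

F = (-3.1000, -2.0000, -1.0000)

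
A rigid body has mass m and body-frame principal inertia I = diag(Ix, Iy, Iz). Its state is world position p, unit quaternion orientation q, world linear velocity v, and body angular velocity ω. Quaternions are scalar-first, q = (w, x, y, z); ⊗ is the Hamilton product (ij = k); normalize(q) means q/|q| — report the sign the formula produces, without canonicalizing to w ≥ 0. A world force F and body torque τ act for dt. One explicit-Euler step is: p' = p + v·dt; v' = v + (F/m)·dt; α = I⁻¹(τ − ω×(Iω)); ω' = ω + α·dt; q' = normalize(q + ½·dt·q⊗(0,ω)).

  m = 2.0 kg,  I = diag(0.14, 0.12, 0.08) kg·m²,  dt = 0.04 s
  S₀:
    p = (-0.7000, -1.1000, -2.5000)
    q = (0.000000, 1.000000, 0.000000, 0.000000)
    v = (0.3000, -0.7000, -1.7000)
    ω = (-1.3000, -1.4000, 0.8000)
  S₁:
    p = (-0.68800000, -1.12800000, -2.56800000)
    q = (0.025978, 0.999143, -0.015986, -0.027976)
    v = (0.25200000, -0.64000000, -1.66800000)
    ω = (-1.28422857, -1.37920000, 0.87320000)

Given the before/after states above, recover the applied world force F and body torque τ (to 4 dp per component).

rate change Δω = (0.01577143, 0.02080000, 0.07320000)
gyro term ω₀×Iω₀ = (0.0448, -0.0624, -0.0364)
τ = I·(Δω/dt) + ω₀×(Iω₀) = (0.1000, 0.0000, 0.1100)
Δv = v₁−v₀ = (-0.04800000, 0.06000000, 0.03200000)
m·(v₁−v₀)/dt = (-2.4000, 3.0000, 1.6000)

F = (-2.4000, 3.0000, 1.6000)
τ = (0.1000, 0.0000, 0.1100)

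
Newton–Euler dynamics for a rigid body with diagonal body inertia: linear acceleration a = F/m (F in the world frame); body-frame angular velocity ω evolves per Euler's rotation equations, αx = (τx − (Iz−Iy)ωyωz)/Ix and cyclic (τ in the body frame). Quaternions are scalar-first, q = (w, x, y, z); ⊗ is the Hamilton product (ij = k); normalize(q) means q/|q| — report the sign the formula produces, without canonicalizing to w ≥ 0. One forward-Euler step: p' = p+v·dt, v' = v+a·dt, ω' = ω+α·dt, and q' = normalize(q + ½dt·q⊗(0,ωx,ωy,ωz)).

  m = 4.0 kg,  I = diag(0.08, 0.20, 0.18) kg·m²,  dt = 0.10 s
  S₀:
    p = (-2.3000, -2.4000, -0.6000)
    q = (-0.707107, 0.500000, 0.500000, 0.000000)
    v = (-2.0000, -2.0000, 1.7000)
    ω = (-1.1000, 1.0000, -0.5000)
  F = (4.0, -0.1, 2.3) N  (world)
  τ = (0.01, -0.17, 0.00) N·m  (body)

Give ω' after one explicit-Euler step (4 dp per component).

angular accel α = (0.0000, -0.5750, 0.7333)
new body rate ω' = (-1.1000, 0.9425, -0.4267)

ω' = (-1.1000, 0.9425, -0.4267)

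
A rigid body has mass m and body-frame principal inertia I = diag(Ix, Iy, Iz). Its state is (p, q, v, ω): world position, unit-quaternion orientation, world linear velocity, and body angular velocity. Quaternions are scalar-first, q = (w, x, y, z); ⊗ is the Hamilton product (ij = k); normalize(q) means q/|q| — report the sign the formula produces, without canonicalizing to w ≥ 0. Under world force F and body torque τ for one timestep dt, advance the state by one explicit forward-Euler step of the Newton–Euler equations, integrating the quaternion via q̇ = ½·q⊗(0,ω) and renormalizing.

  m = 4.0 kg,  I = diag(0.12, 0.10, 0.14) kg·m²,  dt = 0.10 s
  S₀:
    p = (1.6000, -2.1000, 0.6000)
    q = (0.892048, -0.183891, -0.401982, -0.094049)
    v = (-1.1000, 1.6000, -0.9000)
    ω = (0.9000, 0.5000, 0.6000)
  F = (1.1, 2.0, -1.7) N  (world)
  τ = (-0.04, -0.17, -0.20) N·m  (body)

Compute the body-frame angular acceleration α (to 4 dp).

α = (-0.4333, -1.5920, -1.3643)

gyro term ω×Iω = (0.0120, -0.0108, -0.0090)
α = I⁻¹(τ − ω×Iω) = (-0.4333, -1.5920, -1.3643)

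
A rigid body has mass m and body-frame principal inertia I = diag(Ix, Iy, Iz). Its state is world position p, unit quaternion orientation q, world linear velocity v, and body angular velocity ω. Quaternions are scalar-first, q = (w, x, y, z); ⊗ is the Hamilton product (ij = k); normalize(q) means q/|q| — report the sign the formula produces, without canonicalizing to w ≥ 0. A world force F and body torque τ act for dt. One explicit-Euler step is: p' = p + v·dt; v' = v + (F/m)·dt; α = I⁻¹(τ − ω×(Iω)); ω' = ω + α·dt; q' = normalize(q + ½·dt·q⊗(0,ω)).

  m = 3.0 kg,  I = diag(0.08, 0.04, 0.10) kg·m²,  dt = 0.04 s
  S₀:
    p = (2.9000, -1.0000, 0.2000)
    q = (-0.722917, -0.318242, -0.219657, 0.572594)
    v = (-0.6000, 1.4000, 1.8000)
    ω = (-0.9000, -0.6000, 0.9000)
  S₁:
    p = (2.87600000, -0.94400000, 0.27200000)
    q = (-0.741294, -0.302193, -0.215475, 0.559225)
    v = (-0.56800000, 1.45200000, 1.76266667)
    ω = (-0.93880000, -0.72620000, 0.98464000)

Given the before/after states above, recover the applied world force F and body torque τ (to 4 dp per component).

F = (2.4000, 3.9000, -2.8000)
τ = (-0.1100, -0.1100, 0.1900)

v₁ − v₀ = (0.03200000, 0.05200000, -0.03733333)
m·(v₁−v₀)/dt = (2.4000, 3.9000, -2.8000)
ω₁ − ω₀ = (-0.03880000, -0.12620000, 0.08464000)
precession coupling = (-0.0324, 0.0162, -0.0216)
applied torque τ = (-0.1100, -0.1100, 0.1900)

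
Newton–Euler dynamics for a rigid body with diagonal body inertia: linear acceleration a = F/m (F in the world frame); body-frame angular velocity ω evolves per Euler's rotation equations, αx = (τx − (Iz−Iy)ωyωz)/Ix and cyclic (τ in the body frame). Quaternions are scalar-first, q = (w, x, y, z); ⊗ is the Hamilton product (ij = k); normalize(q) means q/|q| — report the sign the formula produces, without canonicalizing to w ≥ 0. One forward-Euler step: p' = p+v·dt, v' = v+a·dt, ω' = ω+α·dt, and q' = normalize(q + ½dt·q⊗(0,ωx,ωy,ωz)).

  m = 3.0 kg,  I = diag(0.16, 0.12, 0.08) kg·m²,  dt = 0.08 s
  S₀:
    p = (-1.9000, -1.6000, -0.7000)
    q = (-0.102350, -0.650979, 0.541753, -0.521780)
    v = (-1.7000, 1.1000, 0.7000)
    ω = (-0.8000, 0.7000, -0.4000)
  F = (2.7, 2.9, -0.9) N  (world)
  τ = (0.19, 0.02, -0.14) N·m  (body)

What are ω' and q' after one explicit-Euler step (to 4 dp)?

ω' = (-0.7106, 0.6963, -0.5624)
q' = (-0.1465, -0.6411, 0.5446, -0.5205)

ω×(Iω) gyroscopic = (0.0112, 0.0256, 0.0224)
α = I⁻¹(τ − ω×Iω) = (1.1175, -0.0467, -2.0300)
ω + α·dt = (-0.7106, 0.6963, -0.5624)
2q̇ = q⊗(0,ω) = (-1.1087223, 0.2304248, 0.0853874, 0.0186571)
q + ½dt·q⊗(0,ω), renormalized = (-0.1465, -0.6411, 0.5446, -0.5205)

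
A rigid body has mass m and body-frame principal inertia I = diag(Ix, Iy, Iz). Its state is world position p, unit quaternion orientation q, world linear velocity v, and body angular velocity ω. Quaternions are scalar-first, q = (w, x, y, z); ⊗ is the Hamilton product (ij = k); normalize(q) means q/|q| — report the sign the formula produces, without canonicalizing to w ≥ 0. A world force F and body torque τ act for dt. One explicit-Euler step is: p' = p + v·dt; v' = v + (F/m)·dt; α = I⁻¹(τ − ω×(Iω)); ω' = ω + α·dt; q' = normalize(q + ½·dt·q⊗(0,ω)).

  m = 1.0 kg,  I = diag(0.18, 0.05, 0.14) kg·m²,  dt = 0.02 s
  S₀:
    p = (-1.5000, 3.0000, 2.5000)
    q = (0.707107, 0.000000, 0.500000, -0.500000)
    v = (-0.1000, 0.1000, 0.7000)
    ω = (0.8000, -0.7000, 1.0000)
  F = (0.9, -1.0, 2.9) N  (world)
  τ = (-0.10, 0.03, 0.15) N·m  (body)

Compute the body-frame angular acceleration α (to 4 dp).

α = (-0.2056, -0.0400, 0.5514)

gyro term ω×Iω = (-0.0630, 0.0320, 0.0728)
(τ − ω×Iω)/I = (-0.2056, -0.0400, 0.5514)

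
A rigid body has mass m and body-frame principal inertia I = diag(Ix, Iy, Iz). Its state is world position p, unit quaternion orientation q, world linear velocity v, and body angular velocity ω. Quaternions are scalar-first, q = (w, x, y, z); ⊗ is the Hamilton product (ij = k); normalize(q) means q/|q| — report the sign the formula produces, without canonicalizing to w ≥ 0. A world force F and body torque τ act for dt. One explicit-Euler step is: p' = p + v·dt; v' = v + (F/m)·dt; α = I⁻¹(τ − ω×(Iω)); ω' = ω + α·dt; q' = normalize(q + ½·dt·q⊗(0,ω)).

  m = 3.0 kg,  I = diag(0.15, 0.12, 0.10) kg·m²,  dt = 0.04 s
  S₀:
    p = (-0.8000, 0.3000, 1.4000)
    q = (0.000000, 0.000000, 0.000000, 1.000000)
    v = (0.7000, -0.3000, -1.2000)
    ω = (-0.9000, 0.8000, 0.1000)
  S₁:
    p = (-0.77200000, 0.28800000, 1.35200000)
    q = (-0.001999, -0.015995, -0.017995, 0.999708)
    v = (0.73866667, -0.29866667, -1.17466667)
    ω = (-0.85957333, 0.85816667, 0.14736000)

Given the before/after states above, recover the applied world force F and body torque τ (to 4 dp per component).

v₁ − v₀ = (0.03866667, 0.00133333, 0.02533333)
applied force F = (2.9000, 0.1000, 1.9000)
Δω = ω₁−ω₀ = (0.04042667, 0.05816667, 0.04736000)
ω₀×(Iω₀) = (-0.0016, -0.0045, 0.0216)
applied torque τ = (0.1500, 0.1700, 0.1400)

F = (2.9000, 0.1000, 1.9000)
τ = (0.1500, 0.1700, 0.1400)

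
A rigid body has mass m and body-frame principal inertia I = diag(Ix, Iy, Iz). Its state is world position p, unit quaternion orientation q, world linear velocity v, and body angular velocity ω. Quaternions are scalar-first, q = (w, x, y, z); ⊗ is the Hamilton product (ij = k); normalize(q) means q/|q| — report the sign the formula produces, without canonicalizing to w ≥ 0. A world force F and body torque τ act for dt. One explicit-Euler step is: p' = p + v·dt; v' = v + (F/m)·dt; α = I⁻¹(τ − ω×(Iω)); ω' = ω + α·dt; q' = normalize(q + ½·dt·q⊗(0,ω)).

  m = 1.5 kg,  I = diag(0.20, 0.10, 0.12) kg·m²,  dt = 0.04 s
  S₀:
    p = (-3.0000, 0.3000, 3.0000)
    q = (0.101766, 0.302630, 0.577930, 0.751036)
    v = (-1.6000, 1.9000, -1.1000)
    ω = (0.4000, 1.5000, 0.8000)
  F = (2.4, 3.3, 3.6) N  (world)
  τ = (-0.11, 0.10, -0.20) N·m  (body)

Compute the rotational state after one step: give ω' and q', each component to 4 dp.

ω' = (0.3732, 1.5298, 0.7533)
q' = (0.0699, 0.2900, 0.5818, 0.7567)

precession coupling ω×(Iω) = (0.0240, 0.0256, -0.0600)
α = I⁻¹(τ − ω×Iω) = (-0.6700, 0.7440, -1.1667)
ω' = ω + α·dt = (0.3732, 1.5298, 0.7533)
q⊗(0,ω) = (-1.5887758, -0.6235036, 0.2109594, 0.3041858)
q + ½dt·q⊗(0,ω), renormalized = (0.0699, 0.2900, 0.5818, 0.7567)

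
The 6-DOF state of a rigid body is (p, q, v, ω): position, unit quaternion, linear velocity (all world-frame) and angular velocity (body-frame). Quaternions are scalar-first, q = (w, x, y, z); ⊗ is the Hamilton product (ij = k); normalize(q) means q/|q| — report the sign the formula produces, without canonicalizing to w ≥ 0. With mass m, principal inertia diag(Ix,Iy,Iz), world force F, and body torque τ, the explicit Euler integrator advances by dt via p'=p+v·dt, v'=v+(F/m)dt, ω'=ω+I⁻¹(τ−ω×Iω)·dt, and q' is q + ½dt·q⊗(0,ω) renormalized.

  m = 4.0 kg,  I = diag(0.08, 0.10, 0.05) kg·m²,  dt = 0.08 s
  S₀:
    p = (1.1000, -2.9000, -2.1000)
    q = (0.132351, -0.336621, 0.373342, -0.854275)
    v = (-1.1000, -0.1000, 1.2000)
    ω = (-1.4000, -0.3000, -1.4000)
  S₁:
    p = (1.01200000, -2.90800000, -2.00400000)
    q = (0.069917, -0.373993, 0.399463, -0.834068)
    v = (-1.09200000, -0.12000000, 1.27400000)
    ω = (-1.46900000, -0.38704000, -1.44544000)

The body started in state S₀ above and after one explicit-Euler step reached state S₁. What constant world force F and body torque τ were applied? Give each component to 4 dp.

F = (0.4000, -1.0000, 3.7000)
τ = (-0.0900, -0.0500, -0.0200)

v₁ − v₀ = (0.00800000, -0.02000000, 0.07400000)
m·(v₁−v₀)/dt = (0.4000, -1.0000, 3.7000)
rate change Δω = (-0.06900000, -0.08704000, -0.04544000)
gyro term ω₀×Iω₀ = (-0.0210, 0.0588, 0.0084)
τ = I·(Δω/dt) + ω₀×(Iω₀) = (-0.0900, -0.0500, -0.0200)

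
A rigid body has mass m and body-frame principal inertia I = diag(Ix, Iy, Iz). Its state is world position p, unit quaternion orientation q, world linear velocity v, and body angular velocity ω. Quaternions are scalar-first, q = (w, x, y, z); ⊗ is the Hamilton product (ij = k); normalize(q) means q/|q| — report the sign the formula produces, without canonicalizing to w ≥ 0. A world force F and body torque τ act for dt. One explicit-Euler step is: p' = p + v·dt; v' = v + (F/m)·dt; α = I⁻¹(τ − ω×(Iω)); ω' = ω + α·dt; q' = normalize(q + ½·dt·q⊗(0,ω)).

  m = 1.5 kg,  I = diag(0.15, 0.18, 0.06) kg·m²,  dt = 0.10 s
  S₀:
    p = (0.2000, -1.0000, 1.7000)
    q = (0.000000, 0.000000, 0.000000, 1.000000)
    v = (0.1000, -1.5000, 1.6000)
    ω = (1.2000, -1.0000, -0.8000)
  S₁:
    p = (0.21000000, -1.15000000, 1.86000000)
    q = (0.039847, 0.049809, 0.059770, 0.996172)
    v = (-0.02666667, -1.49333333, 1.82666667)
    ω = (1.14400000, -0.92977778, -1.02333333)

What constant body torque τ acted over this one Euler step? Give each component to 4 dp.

τ = (-0.1800, 0.0400, -0.1700)

Δω = ω₁−ω₀ = (-0.05600000, 0.07022222, -0.22333333)
I·α + gyro = (-0.1800, 0.0400, -0.1700)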